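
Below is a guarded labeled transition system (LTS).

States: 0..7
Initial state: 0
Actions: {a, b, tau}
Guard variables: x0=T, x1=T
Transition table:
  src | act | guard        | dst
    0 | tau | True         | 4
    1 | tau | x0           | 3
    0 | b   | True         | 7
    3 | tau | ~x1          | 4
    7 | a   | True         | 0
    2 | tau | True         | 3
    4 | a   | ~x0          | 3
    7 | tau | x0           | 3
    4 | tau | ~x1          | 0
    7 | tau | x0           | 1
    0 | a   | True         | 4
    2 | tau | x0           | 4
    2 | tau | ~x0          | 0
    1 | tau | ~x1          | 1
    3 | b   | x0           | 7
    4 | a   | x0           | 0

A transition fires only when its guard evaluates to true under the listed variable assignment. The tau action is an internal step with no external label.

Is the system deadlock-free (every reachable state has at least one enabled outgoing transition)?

Answer: DEADLOCK-FREE

Trace:
R = {0,1,3,4,7}
  0: a→4  b→7  tau→4  [3 out]
  1: tau→3  [1 out]
  3: b→7  [1 out]
  4: a→0  [1 out]
  7: a→0  tau→1  tau→3  [3 out]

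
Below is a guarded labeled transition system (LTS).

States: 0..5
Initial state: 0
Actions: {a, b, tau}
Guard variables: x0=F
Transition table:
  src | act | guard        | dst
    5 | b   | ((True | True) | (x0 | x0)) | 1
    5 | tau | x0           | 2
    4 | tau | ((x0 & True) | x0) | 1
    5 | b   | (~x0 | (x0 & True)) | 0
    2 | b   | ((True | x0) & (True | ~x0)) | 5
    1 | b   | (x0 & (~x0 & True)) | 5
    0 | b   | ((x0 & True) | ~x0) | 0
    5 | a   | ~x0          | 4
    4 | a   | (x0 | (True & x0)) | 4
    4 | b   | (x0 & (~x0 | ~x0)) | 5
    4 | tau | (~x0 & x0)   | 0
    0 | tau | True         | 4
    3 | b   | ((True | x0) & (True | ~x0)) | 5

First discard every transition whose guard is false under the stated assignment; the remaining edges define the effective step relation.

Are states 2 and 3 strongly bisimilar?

Answer: BISIMILAR

Trace:
Compute ~ classes (split until stable):
  π0 = {{0,1,2,3,4,5}}
  π1 = {{0},{1,4},{2,3},{5}}
Fixed point at round 2; 4 class(es).
class of 2: {2,3}; class of 3: {2,3}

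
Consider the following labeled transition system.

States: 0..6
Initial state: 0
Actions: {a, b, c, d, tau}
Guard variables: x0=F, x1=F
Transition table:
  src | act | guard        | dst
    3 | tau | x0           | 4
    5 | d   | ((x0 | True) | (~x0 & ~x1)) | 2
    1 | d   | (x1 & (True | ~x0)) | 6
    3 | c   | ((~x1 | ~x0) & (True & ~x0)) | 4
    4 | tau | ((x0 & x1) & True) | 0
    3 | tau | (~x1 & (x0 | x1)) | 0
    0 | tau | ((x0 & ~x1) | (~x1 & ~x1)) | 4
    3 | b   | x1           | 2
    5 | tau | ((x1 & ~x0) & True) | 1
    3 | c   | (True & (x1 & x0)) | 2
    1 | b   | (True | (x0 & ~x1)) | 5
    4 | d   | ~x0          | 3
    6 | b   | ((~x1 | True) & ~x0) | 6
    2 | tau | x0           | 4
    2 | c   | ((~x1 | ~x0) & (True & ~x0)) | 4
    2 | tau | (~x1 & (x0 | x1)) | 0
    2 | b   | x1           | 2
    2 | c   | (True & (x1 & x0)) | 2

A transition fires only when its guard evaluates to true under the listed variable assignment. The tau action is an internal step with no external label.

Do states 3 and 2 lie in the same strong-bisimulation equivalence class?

Answer: BISIMILAR

Working:
Refine partition for ~:
  π0 = {{0,1,2,3,4,5,6}}
  π1 = {{0},{1,6},{2,3},{4,5}}
  π2 = {{0},{1},{2,3},{4,5},{6}}
Fixed point at round 3; 5 class(es).
3∈{2,3}, 2∈{2,3}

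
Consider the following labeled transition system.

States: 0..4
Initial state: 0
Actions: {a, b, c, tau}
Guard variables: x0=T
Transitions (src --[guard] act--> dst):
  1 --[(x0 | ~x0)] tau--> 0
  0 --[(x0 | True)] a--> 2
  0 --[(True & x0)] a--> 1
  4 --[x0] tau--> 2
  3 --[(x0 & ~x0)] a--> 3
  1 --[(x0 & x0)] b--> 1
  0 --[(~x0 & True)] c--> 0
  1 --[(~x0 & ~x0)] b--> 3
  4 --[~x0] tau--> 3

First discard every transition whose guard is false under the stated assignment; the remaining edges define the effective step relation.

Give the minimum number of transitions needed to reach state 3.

Answer: UNREACHABLE

Working:
Breadth-first toward 3:
  Layer 0: {0}
  Layer 1: {1,2}
3 never appears.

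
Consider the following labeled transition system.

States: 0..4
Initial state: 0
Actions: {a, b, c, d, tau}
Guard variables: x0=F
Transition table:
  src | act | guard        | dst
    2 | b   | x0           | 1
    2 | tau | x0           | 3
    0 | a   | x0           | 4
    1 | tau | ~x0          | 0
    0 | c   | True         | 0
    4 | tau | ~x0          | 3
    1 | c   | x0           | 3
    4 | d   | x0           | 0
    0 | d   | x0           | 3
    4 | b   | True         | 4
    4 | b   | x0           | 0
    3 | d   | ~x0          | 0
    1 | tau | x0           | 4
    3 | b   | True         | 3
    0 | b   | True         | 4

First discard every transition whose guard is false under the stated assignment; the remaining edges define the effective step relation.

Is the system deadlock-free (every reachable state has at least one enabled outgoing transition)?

Reach set: {0,3,4}
  0: b→4  c→0  [deg 2]
  3: b→3  d→0  [deg 2]
  4: b→4  tau→3  [deg 2]

Answer: DEADLOCK-FREE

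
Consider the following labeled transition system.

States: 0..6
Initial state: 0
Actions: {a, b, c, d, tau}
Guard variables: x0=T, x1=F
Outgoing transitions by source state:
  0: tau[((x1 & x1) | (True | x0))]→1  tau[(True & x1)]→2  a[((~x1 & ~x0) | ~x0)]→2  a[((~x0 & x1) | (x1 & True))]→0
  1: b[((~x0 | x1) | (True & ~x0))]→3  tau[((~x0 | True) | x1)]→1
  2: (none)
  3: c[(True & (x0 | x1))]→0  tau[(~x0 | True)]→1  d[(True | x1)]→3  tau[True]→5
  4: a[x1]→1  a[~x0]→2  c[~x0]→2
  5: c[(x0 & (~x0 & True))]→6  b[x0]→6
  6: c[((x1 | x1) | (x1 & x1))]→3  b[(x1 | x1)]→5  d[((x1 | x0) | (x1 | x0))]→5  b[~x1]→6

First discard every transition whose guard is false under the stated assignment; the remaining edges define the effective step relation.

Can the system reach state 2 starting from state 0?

Answer: UNREACHABLE

Working:
Guard filter leaves 9 enabled edge(s).
depth 0: {0}
depth 1: {1}  now seen {0,1}
Reach set: {0,1}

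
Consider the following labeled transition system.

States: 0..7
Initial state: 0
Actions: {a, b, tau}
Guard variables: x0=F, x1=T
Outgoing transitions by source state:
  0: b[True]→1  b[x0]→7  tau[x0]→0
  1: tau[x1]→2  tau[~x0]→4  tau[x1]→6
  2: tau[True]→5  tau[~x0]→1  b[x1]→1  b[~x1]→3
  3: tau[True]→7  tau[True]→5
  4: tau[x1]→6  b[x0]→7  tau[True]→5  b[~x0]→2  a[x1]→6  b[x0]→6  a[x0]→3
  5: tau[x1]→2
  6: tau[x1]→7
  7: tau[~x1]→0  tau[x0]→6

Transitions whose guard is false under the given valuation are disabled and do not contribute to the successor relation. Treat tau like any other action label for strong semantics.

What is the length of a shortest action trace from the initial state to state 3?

BFS to 3:
  depth 0: {0}
  depth 1: {1}
  depth 2: {2,4,6}
  depth 3: {5,7}
3 never appears.

Answer: UNREACHABLE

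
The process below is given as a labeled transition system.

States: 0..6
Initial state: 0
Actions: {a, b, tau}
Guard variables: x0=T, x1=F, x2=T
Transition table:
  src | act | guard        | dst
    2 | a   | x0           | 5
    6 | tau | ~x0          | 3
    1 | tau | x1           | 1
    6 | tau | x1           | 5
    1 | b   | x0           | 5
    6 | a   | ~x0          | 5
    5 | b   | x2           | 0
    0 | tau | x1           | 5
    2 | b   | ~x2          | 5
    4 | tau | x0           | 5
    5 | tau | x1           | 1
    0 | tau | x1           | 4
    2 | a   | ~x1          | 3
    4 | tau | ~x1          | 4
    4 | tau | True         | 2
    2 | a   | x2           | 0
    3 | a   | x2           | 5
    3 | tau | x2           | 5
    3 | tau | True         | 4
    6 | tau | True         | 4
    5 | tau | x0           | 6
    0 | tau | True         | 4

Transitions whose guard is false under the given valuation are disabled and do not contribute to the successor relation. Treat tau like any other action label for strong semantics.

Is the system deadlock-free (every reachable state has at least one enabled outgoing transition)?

Reach set: {0,2,3,4,5,6}
  0: tau→4  [1 out]
  2: a→0  a→3  a→5  [3 out]
  3: a→5  tau→4  tau→5  [3 out]
  4: tau→2  tau→4  tau→5  [3 out]
  5: b→0  tau→6  [2 out]
  6: tau→4  [1 out]

Answer: DEADLOCK-FREE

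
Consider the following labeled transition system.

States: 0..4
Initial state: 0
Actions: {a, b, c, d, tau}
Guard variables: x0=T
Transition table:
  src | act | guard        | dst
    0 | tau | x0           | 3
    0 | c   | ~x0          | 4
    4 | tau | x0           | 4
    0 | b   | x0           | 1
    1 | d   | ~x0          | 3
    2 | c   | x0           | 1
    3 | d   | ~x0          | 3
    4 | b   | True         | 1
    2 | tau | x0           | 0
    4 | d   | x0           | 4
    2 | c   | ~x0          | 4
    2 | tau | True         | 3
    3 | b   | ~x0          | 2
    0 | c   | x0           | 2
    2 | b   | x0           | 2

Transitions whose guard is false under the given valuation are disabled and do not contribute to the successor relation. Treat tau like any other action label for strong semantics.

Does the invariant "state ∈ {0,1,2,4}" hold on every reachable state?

Safe = {0,1,2,4}
Reachable = {0,1,2,3}
  0: safe
  1: safe
  2: safe
  3: VIOLATES
counterexample path to 3: tau

Answer: INVARIANT VIOLATED at state 3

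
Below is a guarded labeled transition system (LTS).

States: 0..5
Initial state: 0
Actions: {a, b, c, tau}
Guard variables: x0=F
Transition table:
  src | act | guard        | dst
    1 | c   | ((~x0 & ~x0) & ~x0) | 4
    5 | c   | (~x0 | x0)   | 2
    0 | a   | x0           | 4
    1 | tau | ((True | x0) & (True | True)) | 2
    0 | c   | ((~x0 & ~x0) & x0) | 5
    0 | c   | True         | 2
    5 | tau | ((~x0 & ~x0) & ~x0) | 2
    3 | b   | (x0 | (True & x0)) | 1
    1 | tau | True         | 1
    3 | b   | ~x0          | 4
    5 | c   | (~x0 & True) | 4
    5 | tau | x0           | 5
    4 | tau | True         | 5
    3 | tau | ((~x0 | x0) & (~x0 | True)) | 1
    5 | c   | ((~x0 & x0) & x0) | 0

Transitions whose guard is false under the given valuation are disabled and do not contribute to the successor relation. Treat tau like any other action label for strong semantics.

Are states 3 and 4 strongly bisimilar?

Bisimulation quotient by refinement:
  π0 = {{0,1,2,3,4,5}}
  π1 = {{0},{1,5},{2},{3},{4}}
  π2 = {{0},{1},{2},{3},{4},{5}}
6 equivalence class(es) (converged in 3)
3∈{3}, 4∈{4}

Answer: NOT BISIMILAR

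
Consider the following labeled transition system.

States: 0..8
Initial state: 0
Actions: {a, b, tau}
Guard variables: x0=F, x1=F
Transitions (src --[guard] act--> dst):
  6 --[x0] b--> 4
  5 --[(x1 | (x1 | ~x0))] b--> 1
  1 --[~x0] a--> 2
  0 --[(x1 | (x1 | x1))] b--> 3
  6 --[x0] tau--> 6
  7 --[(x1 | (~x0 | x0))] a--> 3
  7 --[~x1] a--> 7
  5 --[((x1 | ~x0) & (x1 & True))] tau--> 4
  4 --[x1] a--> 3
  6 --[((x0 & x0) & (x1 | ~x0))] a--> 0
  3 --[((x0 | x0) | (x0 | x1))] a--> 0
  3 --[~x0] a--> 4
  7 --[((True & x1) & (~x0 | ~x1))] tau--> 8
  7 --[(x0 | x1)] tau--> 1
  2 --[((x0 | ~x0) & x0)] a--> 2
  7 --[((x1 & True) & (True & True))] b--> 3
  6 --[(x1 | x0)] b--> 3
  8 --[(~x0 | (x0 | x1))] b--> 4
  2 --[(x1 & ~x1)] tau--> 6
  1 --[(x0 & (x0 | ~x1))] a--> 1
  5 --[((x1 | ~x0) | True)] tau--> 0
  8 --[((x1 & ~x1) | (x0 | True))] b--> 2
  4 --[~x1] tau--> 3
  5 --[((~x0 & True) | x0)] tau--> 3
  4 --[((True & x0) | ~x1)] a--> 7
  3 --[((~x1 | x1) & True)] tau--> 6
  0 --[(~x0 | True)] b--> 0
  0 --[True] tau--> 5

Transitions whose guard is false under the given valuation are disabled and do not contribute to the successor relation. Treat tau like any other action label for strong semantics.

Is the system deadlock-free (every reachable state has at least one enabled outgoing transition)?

R = {0,1,2,3,4,5,6,7}
  0: b→0  tau→5  [2 exit(s)]
  1: a→2  [1 exit(s)]
  2: ∅  [STUCK]
  3: a→4  tau→6  [2 exit(s)]
  4: a→7  tau→3  [2 exit(s)]
  5: b→1  tau→0  tau→3  [3 exit(s)]
  6: ∅  [STUCK]
  7: a→3  a→7  [2 exit(s)]
witness 2: tau·b·a

Answer: DEADLOCK at state 2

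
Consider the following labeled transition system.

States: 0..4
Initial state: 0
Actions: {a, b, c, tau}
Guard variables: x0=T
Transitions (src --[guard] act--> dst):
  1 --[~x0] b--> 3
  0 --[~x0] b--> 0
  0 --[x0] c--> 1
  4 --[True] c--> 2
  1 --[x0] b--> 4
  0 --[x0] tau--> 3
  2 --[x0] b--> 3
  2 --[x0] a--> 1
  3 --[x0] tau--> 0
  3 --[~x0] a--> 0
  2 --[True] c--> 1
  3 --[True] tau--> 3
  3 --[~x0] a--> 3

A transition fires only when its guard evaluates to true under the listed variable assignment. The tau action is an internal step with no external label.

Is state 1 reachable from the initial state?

After dropping false guards: 9 live edges.
Layer 0: {0}
Layer 1: {1,3}  cumulative {0,1,3}
Layer 2: {4}  cumulative {0,1,3,4}
Layer 3: {2}  cumulative {0,1,2,3,4}
Reachable = {0,1,2,3,4}
Path to 1: c

Answer: REACHABLE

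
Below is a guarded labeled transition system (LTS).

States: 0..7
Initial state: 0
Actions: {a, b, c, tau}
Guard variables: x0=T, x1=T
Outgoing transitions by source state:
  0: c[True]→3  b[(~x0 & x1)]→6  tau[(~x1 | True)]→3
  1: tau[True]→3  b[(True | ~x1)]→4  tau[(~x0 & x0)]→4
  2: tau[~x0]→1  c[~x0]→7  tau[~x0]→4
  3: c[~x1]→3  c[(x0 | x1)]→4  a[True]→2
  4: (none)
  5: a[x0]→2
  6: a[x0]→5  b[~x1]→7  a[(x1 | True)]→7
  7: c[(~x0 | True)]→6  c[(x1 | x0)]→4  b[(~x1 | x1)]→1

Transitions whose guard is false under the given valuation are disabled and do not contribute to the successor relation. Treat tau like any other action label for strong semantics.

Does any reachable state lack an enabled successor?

Answer: DEADLOCK at state 2

Trace:
R = {0,2,3,4}
  0: c→3  tau→3  [2 out]
  2: ∅  [deadlock]
  3: a→2  c→4  [2 out]
  4: ∅  [deadlock]
Path to 2: c·a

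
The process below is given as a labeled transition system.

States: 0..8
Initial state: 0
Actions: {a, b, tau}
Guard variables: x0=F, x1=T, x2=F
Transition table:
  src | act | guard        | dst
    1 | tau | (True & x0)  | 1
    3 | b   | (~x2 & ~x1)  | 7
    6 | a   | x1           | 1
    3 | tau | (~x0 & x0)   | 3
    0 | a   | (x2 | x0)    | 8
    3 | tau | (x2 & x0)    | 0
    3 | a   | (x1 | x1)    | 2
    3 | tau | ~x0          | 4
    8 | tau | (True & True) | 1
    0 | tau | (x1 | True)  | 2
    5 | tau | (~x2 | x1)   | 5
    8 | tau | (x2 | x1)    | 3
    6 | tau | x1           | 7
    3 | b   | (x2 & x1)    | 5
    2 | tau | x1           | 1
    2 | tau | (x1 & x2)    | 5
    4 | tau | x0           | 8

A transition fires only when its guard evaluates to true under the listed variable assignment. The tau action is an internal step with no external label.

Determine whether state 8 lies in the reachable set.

9 transition(s) survive guard evaluation.
Layer 0: {0}
Layer 1: {2}  cumulative {0,2}
Layer 2: {1}  cumulative {0,1,2}
Reach set: {0,1,2}

Answer: UNREACHABLE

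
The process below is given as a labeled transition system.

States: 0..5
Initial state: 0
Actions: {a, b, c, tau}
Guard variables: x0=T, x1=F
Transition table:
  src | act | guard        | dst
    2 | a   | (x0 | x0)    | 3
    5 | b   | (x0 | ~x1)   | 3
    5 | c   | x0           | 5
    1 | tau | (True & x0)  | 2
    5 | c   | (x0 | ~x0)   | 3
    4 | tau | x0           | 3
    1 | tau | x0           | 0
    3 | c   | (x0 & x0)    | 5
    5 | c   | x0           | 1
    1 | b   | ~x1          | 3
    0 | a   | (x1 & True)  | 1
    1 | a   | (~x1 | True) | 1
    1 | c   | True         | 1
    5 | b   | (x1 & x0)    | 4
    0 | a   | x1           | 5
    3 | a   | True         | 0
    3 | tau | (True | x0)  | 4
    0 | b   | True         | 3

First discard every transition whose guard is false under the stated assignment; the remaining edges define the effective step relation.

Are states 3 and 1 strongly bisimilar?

Answer: NOT BISIMILAR

Working:
Compute ~ classes (split until stable):
  round 0: {{0,1,2,3,4,5}}
  round 1: {{0},{1},{2},{3},{4},{5}}
stable after 2 split(s): 6 block(s)
[3]={3}  [1]={1}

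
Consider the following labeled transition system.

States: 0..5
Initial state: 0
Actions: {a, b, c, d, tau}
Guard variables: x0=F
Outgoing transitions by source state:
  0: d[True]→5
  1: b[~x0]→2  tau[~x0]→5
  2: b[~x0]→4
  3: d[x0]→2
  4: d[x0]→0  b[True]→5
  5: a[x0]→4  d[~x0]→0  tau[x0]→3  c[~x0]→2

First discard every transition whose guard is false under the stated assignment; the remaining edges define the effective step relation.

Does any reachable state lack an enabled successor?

R = {0,2,4,5}
  0: d→5  [1 out]
  2: b→4  [1 out]
  4: b→5  [1 out]
  5: c→2  d→0  [2 out]

Answer: DEADLOCK-FREE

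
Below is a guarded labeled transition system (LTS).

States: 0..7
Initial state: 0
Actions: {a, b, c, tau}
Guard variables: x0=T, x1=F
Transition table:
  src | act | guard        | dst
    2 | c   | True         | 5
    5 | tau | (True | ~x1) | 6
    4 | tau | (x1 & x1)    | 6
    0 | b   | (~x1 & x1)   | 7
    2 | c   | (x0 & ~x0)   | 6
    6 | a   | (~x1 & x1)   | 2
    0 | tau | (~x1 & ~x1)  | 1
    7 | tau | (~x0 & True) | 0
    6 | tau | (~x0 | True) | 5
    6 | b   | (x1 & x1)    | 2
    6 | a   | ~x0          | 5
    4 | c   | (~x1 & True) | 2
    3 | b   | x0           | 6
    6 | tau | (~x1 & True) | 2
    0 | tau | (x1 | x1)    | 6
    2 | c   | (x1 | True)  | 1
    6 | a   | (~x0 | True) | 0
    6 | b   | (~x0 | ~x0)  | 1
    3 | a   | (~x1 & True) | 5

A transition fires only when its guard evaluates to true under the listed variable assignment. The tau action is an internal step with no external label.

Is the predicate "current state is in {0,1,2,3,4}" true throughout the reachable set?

Safe = {0,1,2,3,4}
Reachable = {0,1}
  0: ✓
  1: ✓

Answer: INVARIANT HOLDS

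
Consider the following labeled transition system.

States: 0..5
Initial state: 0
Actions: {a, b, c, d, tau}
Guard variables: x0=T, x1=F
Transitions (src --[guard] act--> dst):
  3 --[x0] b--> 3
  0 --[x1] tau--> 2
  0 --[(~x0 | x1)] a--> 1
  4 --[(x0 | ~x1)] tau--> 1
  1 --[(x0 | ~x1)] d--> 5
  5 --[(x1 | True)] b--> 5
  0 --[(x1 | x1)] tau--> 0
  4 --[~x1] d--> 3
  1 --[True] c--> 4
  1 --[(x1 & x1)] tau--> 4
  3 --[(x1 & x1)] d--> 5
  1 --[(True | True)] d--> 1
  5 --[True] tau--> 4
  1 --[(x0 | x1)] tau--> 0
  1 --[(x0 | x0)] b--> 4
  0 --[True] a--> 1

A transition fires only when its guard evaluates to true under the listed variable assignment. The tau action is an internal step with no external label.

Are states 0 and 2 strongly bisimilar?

Answer: NOT BISIMILAR

Trace:
Bisimulation quotient by refinement:
  P[0] = {{0,1,2,3,4,5}}
  P[1] = {{0},{1},{2},{3},{4},{5}}
stable after 2 split(s): 6 block(s)
class of 0: {0}; class of 2: {2}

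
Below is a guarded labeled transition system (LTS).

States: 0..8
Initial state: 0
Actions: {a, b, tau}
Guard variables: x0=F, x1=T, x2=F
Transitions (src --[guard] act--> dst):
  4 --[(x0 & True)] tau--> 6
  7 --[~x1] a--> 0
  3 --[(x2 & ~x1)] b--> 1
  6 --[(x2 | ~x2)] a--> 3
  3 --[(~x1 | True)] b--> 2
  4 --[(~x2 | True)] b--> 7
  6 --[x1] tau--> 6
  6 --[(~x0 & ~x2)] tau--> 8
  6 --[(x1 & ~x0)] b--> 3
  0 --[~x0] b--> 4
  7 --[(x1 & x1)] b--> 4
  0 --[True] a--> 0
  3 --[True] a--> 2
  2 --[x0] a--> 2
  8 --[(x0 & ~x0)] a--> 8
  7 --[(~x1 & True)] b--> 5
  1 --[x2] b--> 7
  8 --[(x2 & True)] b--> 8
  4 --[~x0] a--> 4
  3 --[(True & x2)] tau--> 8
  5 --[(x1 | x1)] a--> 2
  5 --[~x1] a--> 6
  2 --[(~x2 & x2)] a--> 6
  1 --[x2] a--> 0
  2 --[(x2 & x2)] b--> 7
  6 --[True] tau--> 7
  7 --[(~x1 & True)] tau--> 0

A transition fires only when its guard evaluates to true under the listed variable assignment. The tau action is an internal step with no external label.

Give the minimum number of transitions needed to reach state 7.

Layered search for 7:
  Layer 0: {0}
  Layer 1: {4}
  Layer 2: {7}
7 enters at depth 2; path b·b

Answer: 2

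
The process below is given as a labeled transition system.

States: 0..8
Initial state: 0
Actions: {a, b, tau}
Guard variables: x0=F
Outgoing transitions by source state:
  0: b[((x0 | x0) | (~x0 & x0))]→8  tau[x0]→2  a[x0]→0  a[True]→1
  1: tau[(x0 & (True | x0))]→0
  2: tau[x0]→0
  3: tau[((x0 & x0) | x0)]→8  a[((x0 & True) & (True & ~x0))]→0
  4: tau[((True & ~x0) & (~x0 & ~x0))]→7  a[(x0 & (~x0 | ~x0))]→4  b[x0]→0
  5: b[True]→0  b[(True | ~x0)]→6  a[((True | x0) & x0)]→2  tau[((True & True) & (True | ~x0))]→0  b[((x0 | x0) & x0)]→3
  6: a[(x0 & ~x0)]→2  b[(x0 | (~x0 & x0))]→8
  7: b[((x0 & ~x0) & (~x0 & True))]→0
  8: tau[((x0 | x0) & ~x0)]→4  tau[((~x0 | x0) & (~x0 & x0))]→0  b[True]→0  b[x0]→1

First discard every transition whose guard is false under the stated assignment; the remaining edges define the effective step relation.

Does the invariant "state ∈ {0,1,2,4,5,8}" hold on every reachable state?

Allowed set {0,1,2,4,5,8}
Reach set: {0,1}
  0: ok
  1: ok

Answer: INVARIANT HOLDS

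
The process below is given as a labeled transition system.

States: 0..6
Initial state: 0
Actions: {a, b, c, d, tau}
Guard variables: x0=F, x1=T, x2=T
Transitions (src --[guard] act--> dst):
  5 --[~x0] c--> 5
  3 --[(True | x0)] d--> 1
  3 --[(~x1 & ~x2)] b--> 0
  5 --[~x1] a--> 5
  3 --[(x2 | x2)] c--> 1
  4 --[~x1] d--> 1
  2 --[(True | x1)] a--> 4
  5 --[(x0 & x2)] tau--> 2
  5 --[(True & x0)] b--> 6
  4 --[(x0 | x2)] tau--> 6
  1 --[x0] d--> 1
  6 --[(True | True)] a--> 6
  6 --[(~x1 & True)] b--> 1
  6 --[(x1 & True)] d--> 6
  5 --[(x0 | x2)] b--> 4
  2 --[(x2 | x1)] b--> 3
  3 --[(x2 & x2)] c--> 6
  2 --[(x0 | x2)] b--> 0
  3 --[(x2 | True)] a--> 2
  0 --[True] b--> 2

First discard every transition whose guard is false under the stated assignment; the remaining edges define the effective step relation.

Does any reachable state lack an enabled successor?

Answer: DEADLOCK at state 1

Trace:
Reachable = {0,1,2,3,4,6}
  0: b→2  [1 out]
  1: ∅  [STUCK]
  2: a→4  b→0  b→3  [3 out]
  3: a→2  c→1  c→6  d→1  [4 out]
  4: tau→6  [1 out]
  6: a→6  d→6  [2 out]
Path to 1: b·b·d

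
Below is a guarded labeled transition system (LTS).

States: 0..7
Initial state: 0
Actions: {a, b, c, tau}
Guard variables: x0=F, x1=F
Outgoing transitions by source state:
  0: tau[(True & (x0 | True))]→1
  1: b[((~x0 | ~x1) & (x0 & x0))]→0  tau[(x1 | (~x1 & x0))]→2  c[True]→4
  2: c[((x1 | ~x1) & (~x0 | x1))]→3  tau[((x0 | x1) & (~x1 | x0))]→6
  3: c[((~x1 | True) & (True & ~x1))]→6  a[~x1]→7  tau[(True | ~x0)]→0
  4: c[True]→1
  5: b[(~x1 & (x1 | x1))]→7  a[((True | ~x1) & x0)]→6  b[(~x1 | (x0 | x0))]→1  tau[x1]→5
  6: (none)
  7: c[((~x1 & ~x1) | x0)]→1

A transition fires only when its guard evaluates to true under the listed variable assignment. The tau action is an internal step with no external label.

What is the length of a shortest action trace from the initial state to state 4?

Answer: 2

Trace:
Breadth-first toward 4:
  Layer 0: {0}
  Layer 1: {1}
  Layer 2: {4}
4 enters at depth 2; path tau·c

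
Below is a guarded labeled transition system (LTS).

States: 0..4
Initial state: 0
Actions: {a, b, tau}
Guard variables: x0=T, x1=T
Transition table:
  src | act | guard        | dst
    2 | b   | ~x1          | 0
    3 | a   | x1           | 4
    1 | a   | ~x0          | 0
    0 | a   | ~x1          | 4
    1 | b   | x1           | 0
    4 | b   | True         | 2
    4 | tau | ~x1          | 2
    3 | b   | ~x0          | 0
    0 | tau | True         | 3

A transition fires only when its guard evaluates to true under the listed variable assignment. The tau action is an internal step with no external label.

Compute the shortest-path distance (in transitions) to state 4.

Layered search for 4:
  Layer 0: {0}
  Layer 1: {3}
  Layer 2: {4}
depth(4)=2, e.g. tau·a

Answer: 2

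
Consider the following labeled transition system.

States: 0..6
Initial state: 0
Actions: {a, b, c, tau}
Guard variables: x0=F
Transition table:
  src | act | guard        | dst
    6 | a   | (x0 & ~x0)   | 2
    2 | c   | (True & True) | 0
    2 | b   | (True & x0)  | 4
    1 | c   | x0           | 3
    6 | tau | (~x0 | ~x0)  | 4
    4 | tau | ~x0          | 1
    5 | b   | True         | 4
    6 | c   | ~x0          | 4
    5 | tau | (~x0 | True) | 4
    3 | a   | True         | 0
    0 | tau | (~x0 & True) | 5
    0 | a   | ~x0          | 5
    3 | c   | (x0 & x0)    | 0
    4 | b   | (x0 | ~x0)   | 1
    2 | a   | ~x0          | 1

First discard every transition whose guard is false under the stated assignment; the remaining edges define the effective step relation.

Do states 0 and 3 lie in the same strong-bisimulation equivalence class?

Answer: NOT BISIMILAR

Working:
Bisimulation quotient by refinement:
  P[0] = {{0,1,2,3,4,5,6}}
  P[1] = {{0},{1},{2},{3},{4,5},{6}}
  P[2] = {{0},{1},{2},{3},{4},{5},{6}}
7 equivalence class(es) (converged in 3)
[0]={0}  [3]={3}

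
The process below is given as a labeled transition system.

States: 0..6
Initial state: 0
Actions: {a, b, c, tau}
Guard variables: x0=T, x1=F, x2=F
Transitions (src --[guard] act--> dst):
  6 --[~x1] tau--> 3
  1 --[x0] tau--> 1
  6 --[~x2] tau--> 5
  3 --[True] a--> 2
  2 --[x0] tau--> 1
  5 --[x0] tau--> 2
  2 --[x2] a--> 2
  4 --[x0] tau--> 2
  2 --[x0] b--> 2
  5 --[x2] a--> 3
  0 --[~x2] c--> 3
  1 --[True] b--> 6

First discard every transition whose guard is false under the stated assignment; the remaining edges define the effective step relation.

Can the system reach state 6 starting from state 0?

Answer: REACHABLE

Working:
Guard filter leaves 10 enabled edge(s).
L0 = {0}
L1 = {3}  now seen {0,3}
L2 = {2}  now seen {0,2,3}
L3 = {1}  now seen {0,1,2,3}
L4 = {6}  now seen {0,1,2,3,6}
L5 = {5}  now seen {0,1,2,3,5,6}
R = {0,1,2,3,5,6}
trace reaching 6: c·a·tau·b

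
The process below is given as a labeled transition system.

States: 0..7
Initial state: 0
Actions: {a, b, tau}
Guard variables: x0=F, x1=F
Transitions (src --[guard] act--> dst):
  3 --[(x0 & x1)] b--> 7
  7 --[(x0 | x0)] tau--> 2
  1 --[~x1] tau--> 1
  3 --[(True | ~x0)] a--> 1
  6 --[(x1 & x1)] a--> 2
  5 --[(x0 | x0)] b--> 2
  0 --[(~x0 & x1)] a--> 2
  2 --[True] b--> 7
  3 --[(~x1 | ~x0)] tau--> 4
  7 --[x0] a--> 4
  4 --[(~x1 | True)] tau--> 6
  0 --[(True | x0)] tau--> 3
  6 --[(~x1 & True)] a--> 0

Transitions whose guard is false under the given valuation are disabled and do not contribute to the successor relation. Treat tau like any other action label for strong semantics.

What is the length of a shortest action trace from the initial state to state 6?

Answer: 3

Working:
BFS to 6:
  L0 = {0}
  L1 = {3}
  L2 = {1,4}
  L3 = {6}
6 enters at depth 3; path tau·tau·tau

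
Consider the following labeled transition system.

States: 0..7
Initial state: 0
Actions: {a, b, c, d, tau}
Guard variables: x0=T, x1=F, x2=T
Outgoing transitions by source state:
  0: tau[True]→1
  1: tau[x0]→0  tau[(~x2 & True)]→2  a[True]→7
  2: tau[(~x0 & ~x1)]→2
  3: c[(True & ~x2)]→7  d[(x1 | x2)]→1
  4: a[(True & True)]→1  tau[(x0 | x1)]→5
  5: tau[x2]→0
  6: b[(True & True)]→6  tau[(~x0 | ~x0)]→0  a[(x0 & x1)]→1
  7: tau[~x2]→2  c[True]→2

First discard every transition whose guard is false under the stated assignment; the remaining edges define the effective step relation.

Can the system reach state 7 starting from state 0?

9 transition(s) survive guard evaluation.
Layer 0: {0}
Layer 1: {1}  cumulative {0,1}
Layer 2: {7}  cumulative {0,1,7}
Layer 3: {2}  cumulative {0,1,2,7}
R = {0,1,2,7}
trace reaching 7: tau·a

Answer: REACHABLE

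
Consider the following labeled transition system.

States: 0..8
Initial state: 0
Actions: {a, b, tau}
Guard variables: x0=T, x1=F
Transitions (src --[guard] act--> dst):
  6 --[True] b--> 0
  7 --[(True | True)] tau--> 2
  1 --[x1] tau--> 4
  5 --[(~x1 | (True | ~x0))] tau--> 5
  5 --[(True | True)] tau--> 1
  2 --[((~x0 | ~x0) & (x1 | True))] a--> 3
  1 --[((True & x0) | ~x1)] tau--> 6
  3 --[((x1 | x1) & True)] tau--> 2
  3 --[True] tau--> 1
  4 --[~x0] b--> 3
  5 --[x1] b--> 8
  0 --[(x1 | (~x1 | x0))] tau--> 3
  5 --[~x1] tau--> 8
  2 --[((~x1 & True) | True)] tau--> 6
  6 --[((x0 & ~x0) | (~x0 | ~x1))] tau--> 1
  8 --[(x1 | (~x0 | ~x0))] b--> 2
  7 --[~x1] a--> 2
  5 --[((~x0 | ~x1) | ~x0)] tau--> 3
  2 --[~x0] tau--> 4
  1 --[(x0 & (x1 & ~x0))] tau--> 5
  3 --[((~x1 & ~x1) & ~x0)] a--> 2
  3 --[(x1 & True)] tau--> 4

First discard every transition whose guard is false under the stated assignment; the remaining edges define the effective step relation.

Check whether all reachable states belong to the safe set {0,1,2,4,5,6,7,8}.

Safe = {0,1,2,4,5,6,7,8}
Reachable = {0,1,3,6}
  0: safe
  1: safe
  3: ✗ unsafe
  6: safe
witness against invariant: tau → 3

Answer: INVARIANT VIOLATED at state 3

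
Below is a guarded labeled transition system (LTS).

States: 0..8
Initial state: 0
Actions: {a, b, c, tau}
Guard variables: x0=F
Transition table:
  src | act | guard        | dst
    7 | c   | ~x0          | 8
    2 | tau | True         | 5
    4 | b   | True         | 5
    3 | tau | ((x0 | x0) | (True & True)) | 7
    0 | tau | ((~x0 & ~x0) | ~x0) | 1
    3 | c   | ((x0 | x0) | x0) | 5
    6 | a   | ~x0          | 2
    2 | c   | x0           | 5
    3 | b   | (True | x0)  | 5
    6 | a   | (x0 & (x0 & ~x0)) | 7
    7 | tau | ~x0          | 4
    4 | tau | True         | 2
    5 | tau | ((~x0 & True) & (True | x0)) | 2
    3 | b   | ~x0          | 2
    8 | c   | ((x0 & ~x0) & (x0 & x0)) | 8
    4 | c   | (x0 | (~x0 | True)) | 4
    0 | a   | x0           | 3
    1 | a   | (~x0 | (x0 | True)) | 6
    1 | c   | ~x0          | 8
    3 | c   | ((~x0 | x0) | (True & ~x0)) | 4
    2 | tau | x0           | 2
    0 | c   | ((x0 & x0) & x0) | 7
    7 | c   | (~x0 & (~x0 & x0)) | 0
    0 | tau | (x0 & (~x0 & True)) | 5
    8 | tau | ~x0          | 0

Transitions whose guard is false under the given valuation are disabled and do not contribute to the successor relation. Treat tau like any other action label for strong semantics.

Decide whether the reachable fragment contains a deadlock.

Reach set: {0,1,2,5,6,8}
  0: tau→1  [1 out]
  1: a→6  c→8  [2 out]
  2: tau→5  [1 out]
  5: tau→2  [1 out]
  6: a→2  [1 out]
  8: tau→0  [1 out]

Answer: DEADLOCK-FREE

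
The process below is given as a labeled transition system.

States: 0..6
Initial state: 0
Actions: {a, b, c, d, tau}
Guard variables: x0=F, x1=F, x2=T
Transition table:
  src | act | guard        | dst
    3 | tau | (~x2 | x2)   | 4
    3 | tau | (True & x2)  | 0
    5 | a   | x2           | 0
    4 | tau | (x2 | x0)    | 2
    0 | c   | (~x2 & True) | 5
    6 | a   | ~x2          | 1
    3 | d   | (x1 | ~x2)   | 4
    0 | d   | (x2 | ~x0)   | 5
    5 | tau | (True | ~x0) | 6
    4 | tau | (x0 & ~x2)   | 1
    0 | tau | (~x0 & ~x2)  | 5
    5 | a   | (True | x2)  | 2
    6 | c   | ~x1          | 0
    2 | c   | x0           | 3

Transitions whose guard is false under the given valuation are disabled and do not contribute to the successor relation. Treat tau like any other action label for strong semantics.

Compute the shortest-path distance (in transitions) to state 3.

BFS to 3:
  L0 = {0}
  L1 = {5}
  L2 = {2,6}
3 never appears.

Answer: UNREACHABLE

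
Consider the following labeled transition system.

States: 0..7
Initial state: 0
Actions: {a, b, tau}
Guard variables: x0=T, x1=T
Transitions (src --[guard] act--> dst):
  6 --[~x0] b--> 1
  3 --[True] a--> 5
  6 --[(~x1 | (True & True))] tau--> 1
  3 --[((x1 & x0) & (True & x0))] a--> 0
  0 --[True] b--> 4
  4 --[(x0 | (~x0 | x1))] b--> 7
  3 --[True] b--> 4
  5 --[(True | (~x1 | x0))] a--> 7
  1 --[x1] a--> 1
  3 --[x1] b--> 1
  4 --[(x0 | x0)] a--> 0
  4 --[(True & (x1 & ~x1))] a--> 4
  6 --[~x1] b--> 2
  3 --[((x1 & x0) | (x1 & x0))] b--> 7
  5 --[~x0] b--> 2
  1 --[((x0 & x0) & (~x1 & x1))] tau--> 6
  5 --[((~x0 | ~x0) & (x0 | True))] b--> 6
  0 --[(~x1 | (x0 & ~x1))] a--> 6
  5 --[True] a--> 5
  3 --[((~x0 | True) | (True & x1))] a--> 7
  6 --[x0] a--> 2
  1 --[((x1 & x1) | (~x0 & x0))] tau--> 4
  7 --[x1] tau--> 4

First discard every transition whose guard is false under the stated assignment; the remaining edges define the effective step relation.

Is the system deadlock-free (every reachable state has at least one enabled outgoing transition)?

Answer: DEADLOCK-FREE

Trace:
Reachable = {0,4,7}
  0: b→4  [deg 1]
  4: a→0  b→7  [deg 2]
  7: tau→4  [deg 1]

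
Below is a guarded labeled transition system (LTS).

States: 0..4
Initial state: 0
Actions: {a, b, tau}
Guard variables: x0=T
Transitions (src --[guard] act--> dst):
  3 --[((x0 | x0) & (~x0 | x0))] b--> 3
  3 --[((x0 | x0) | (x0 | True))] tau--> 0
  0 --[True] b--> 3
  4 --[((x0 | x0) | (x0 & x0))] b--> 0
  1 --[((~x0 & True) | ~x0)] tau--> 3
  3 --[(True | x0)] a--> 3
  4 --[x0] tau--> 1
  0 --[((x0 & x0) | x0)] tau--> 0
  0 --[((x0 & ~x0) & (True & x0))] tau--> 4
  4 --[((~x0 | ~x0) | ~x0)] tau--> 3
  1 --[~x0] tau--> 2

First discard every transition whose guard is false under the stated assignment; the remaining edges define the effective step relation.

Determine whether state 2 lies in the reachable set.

Guard filter leaves 7 enabled edge(s).
depth 0: {0}
depth 1: {3}  now seen {0,3}
Reachable = {0,3}

Answer: UNREACHABLE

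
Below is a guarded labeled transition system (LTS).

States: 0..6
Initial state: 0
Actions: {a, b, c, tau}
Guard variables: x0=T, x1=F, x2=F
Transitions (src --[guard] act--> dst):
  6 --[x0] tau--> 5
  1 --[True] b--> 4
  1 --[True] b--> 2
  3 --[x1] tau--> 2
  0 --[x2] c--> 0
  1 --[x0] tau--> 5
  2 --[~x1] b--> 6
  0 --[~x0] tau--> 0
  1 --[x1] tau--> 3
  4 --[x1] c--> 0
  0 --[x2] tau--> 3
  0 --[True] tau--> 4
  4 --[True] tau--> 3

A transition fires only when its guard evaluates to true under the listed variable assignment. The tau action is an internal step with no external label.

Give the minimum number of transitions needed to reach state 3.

Answer: 2

Working:
BFS to 3:
  L0 = {0}
  L1 = {4}
  L2 = {3}
depth(3)=2, e.g. tau·tau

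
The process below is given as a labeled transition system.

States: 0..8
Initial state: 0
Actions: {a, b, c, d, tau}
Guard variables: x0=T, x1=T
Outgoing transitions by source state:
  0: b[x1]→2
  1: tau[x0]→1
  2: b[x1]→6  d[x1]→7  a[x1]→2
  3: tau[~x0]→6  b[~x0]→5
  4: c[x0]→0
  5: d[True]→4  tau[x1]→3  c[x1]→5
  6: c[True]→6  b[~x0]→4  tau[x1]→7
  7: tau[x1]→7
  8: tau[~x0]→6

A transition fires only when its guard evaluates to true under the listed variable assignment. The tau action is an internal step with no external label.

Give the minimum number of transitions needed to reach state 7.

Answer: 2

Trace:
Layered search for 7:
  L0 = {0}
  L1 = {2}
  L2 = {6,7}
depth(7)=2, e.g. b·d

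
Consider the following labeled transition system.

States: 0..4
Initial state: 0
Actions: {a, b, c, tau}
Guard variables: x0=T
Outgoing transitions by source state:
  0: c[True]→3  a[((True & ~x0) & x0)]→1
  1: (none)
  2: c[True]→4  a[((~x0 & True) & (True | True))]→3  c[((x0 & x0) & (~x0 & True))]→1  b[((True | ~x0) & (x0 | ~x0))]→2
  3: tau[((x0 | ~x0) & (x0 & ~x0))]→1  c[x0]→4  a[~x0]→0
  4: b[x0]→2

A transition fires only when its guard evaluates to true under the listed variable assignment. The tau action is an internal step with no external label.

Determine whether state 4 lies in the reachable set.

After dropping false guards: 5 live edges.
L0 = {0}
L1 = {3}  total {0,3}
L2 = {4}  total {0,3,4}
L3 = {2}  total {0,2,3,4}
Reach set: {0,2,3,4}
witness 4: c·c

Answer: REACHABLE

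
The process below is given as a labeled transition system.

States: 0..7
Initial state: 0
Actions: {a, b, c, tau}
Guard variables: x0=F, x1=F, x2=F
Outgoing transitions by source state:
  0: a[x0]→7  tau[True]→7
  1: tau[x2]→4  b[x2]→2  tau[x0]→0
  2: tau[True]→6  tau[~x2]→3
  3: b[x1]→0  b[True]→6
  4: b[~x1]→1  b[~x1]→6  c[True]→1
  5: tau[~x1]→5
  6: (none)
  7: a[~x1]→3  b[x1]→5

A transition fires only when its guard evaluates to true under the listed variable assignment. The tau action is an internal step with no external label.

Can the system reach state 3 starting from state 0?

Answer: REACHABLE

Analysis:
After dropping false guards: 9 live edges.
Layer 0: {0}
Layer 1: {7}  cumulative {0,7}
Layer 2: {3}  cumulative {0,3,7}
Layer 3: {6}  cumulative {0,3,6,7}
Reach set: {0,3,6,7}
witness 3: tau·a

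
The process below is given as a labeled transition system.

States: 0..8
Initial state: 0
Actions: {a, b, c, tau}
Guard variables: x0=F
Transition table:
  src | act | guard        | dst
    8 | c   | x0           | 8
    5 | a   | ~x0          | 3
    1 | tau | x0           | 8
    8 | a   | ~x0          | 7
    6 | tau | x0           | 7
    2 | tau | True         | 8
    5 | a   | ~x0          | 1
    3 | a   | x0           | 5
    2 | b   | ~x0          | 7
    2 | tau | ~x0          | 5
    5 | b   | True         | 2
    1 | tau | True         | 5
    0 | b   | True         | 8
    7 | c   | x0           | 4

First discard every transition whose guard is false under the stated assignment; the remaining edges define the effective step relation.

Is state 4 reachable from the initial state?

After dropping false guards: 9 live edges.
L0 = {0}
L1 = {8}  now seen {0,8}
L2 = {7}  now seen {0,7,8}
Reachable = {0,7,8}

Answer: UNREACHABLE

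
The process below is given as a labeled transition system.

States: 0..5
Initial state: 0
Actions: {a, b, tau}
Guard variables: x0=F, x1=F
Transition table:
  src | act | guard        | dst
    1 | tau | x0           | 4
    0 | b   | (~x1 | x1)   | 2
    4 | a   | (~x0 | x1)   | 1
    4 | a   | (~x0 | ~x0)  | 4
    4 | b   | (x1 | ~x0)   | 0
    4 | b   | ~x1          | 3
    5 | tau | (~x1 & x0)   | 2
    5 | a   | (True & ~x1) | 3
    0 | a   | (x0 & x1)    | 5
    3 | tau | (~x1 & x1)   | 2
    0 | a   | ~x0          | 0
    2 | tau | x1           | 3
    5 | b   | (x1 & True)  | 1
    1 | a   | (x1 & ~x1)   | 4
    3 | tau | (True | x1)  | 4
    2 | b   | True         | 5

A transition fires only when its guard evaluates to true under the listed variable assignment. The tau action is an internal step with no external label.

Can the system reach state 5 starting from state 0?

After dropping false guards: 9 live edges.
Layer 0: {0}
Layer 1: {2}  cumulative {0,2}
Layer 2: {5}  cumulative {0,2,5}
Layer 3: {3}  cumulative {0,2,3,5}
Layer 4: {4}  cumulative {0,2,3,4,5}
Layer 5: {1}  cumulative {0,1,2,3,4,5}
Reachable = {0,1,2,3,4,5}
witness 5: b·b

Answer: REACHABLE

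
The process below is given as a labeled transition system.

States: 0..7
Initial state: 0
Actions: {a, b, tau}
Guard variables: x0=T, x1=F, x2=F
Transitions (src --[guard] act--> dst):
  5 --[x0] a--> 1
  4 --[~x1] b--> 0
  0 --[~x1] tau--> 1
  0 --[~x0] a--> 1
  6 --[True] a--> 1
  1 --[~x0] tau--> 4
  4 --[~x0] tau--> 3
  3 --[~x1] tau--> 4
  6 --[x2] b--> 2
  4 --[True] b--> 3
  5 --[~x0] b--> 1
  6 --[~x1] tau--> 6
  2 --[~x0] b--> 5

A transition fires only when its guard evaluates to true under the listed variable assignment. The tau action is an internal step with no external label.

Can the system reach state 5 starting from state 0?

Answer: UNREACHABLE

Working:
Guard filter leaves 7 enabled edge(s).
Layer 0: {0}
Layer 1: {1}  cumulative {0,1}
Reach set: {0,1}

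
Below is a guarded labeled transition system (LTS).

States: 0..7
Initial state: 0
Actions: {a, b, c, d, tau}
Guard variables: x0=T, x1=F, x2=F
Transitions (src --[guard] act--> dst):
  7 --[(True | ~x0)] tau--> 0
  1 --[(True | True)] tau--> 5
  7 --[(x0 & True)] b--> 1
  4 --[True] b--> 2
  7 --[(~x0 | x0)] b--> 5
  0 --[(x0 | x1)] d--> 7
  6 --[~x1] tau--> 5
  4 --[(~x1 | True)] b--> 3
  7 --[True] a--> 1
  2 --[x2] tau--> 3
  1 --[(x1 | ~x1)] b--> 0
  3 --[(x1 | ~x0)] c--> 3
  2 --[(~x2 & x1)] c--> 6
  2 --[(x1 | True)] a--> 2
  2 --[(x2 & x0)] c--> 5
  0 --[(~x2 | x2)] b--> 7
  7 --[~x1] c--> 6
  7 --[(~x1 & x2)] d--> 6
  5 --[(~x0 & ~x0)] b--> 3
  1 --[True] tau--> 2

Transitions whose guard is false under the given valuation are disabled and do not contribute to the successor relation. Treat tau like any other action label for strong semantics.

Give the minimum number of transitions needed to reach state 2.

Answer: 3

Analysis:
BFS to 2:
  L0 = {0}
  L1 = {7}
  L2 = {1,5,6}
  L3 = {2}
2 enters at depth 3; path b·a·tau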